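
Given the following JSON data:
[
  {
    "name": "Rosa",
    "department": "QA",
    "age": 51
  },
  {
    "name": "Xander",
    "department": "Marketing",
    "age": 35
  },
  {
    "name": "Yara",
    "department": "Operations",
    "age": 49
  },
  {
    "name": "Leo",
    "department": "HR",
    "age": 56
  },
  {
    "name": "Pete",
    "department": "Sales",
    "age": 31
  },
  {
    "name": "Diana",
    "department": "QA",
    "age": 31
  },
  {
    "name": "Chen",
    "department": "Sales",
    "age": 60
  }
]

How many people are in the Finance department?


Scanning records for department = Finance
  No matches found
Count: 0

ANSWER: 0


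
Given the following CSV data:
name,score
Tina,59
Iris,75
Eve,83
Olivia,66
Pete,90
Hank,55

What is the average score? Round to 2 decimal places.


Scores: 59, 75, 83, 66, 90, 55
Sum = 428
Count = 6
Average = 428 / 6 = 71.33

ANSWER: 71.33


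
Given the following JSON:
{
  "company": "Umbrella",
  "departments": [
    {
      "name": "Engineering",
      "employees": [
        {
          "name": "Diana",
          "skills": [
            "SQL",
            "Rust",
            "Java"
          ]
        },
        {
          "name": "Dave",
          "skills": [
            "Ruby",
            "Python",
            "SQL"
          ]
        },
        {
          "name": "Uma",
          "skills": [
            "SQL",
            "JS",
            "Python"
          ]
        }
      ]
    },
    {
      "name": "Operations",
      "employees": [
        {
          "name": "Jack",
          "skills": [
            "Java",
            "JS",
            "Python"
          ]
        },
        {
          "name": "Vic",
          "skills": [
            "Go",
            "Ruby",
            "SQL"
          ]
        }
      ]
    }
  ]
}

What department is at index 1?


Path: departments[1].name
Value: Operations

ANSWER: Operations


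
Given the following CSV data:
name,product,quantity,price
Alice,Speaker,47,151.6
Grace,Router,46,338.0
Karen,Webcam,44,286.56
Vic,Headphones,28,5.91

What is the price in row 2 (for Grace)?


Row 2: Grace
Column 'price' = 338.0

ANSWER: 338.0


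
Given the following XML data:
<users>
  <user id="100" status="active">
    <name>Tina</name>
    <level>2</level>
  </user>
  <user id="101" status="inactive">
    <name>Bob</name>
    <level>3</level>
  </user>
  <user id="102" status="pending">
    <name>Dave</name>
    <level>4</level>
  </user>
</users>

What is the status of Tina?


Finding user with name = Tina
user id="100" status="active"

ANSWER: active


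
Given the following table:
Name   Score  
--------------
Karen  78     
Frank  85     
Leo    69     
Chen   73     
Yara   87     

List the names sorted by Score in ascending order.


Sorting by Score (ascending):
  Leo: 69
  Chen: 73
  Karen: 78
  Frank: 85
  Yara: 87


ANSWER: Leo, Chen, Karen, Frank, Yara


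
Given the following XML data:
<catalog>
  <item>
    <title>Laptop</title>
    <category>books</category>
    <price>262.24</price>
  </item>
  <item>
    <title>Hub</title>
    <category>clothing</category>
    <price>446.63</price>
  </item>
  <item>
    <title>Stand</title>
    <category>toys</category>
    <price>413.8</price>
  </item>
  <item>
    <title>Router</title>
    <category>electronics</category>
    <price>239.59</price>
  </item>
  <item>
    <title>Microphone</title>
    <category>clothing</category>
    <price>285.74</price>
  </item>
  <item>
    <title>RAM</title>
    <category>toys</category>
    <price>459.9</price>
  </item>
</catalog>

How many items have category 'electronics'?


Scanning <item> elements for <category>electronics</category>:
  Item 4: Router -> MATCH
Count: 1

ANSWER: 1


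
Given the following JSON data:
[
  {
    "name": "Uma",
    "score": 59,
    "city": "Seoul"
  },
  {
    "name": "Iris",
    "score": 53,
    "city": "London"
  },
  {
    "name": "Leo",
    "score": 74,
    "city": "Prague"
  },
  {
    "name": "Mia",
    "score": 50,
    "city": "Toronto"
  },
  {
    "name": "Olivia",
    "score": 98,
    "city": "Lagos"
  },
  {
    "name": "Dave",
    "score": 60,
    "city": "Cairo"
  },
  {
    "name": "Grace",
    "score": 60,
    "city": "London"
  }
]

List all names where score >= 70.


Filtering records where score >= 70:
  Uma (score=59) -> no
  Iris (score=53) -> no
  Leo (score=74) -> YES
  Mia (score=50) -> no
  Olivia (score=98) -> YES
  Dave (score=60) -> no
  Grace (score=60) -> no


ANSWER: Leo, Olivia


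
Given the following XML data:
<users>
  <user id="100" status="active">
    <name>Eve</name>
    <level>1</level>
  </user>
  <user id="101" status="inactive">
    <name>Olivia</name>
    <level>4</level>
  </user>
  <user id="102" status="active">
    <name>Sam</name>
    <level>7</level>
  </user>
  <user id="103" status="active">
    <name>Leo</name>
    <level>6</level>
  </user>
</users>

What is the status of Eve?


Finding user with name = Eve
user id="100" status="active"

ANSWER: active


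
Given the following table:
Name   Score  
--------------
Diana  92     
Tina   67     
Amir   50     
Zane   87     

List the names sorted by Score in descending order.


Sorting by Score (descending):
  Diana: 92
  Zane: 87
  Tina: 67
  Amir: 50


ANSWER: Diana, Zane, Tina, Amir


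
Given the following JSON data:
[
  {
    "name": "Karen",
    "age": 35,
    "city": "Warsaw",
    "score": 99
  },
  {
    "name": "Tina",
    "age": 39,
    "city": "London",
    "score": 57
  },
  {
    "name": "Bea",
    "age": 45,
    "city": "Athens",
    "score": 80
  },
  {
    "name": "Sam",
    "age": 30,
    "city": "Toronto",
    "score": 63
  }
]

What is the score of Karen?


Looking up record where name = Karen
Record index: 0
Field 'score' = 99

ANSWER: 99


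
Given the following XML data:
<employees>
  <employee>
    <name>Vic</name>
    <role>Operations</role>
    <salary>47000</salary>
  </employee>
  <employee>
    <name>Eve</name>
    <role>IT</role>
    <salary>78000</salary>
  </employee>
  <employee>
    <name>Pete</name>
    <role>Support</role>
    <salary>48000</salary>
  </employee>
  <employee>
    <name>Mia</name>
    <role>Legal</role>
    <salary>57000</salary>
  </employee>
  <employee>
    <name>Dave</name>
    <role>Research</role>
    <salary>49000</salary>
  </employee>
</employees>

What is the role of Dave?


Searching for <employee> with <name>Dave</name>
Found at position 5
<role>Research</role>

ANSWER: Research


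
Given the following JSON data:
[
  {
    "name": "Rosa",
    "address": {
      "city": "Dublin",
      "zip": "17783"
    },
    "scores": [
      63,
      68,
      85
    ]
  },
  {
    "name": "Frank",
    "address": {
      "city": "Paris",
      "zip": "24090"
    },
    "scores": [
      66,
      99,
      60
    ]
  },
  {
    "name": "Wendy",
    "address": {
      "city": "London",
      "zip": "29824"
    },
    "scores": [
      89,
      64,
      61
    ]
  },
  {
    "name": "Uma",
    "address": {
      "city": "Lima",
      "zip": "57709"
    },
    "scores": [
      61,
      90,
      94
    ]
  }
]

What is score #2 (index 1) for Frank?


Path: records[1].scores[1]
Value: 99

ANSWER: 99


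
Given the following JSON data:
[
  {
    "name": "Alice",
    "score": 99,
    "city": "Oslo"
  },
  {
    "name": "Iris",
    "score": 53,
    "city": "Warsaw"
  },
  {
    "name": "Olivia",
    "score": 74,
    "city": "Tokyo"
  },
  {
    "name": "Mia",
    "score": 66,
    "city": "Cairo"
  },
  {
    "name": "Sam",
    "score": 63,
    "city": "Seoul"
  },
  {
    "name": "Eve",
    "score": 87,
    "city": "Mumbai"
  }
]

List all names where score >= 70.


Filtering records where score >= 70:
  Alice (score=99) -> YES
  Iris (score=53) -> no
  Olivia (score=74) -> YES
  Mia (score=66) -> no
  Sam (score=63) -> no
  Eve (score=87) -> YES


ANSWER: Alice, Olivia, Eve


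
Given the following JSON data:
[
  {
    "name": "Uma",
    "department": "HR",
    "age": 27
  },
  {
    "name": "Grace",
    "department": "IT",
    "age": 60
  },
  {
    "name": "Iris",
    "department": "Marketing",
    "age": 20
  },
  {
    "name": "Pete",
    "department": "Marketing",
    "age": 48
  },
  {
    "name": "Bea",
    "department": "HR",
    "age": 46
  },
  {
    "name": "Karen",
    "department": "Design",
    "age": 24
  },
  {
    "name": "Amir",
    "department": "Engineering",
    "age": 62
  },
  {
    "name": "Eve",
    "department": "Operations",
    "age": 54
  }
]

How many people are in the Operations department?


Scanning records for department = Operations
  Record 7: Eve
Count: 1

ANSWER: 1


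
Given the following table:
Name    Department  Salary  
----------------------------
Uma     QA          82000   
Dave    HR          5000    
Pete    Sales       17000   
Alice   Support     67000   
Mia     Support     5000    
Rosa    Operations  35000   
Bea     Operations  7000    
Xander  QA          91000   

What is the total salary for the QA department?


QA department members:
  Uma: 82000
  Xander: 91000
Total = 82000 + 91000 = 173000

ANSWER: 173000


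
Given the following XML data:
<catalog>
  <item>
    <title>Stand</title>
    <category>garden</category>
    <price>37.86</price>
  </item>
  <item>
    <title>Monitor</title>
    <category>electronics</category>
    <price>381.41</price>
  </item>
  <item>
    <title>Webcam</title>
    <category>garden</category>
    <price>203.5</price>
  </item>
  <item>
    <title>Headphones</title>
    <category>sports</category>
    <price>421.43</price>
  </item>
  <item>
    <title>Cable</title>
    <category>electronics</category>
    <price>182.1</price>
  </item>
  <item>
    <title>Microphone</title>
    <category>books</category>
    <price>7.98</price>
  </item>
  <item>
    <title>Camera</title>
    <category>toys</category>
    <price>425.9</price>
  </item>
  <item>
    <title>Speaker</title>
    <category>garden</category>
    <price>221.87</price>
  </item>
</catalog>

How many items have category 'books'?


Scanning <item> elements for <category>books</category>:
  Item 6: Microphone -> MATCH
Count: 1

ANSWER: 1


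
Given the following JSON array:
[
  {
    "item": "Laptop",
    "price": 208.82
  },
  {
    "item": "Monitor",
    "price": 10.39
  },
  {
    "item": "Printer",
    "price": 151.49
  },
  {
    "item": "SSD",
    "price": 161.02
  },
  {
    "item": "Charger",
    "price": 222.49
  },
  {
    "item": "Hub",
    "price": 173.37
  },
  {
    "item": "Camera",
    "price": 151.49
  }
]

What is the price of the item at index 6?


Array index 6 -> Camera
price = 151.49

ANSWER: 151.49


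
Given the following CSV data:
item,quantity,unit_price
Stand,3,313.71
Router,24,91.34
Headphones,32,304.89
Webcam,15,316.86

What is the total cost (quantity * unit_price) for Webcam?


Row: Webcam
quantity = 15
unit_price = 316.86
total = 15 * 316.86 = 4752.9

ANSWER: 4752.9


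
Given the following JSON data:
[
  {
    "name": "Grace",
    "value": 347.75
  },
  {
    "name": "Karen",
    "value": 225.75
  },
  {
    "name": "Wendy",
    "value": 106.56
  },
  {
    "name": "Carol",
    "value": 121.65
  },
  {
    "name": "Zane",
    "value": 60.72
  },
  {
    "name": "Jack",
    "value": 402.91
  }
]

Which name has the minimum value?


Comparing values:
  Grace: 347.75
  Karen: 225.75
  Wendy: 106.56
  Carol: 121.65
  Zane: 60.72
  Jack: 402.91
Minimum: Zane (60.72)

ANSWER: Zane


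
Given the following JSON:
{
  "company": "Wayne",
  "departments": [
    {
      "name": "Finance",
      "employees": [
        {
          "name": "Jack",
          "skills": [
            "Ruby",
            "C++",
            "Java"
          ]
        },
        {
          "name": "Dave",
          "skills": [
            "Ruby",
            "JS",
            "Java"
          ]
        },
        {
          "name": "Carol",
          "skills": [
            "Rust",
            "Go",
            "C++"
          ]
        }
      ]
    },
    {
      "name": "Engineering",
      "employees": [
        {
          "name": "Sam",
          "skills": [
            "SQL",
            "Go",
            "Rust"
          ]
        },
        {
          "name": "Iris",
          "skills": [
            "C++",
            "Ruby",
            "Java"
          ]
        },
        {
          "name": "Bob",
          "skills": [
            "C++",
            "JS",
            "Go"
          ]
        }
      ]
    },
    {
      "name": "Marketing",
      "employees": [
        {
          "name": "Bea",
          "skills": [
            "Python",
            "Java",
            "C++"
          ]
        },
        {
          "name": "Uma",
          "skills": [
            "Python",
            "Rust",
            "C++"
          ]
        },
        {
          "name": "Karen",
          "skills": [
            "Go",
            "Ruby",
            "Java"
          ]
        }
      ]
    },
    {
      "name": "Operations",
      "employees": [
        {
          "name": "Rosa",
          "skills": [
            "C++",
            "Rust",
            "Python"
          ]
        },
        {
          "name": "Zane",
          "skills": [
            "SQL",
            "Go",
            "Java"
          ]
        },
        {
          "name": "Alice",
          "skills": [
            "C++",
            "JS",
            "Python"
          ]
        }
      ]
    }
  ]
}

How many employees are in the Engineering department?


Path: departments[1].employees
Count: 3

ANSWER: 3


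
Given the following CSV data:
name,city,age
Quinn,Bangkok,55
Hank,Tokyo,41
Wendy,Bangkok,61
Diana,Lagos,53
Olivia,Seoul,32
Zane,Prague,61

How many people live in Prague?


Scanning city column for 'Prague':
  Row 6: Zane -> MATCH
Total matches: 1

ANSWER: 1


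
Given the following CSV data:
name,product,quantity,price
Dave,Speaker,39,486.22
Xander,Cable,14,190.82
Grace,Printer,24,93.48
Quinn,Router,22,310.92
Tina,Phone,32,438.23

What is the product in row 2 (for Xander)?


Row 2: Xander
Column 'product' = Cable

ANSWER: Cable


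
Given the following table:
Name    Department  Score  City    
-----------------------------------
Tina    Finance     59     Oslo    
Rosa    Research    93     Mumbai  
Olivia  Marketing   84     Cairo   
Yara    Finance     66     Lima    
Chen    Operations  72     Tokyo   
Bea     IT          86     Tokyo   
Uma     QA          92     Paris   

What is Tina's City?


Row 1: Tina
City = Oslo

ANSWER: Oslo


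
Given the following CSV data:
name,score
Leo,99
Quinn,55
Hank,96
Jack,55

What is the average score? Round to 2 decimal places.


Scores: 99, 55, 96, 55
Sum = 305
Count = 4
Average = 305 / 4 = 76.25

ANSWER: 76.25


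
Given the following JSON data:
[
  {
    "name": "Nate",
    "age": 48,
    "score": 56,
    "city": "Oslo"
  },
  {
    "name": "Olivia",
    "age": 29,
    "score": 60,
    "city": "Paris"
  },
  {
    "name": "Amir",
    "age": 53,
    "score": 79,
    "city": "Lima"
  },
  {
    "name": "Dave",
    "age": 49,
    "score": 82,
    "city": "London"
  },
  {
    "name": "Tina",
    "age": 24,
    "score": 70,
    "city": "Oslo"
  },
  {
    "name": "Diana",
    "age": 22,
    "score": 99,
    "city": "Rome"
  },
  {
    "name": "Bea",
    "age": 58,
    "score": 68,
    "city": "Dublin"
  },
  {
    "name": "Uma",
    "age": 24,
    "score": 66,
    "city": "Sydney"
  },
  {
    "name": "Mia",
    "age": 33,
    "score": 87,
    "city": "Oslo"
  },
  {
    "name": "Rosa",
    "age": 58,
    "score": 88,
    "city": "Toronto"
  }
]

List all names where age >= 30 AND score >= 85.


Checking both conditions:
  Nate (age=48, score=56) -> no
  Olivia (age=29, score=60) -> no
  Amir (age=53, score=79) -> no
  Dave (age=49, score=82) -> no
  Tina (age=24, score=70) -> no
  Diana (age=22, score=99) -> no
  Bea (age=58, score=68) -> no
  Uma (age=24, score=66) -> no
  Mia (age=33, score=87) -> YES
  Rosa (age=58, score=88) -> YES


ANSWER: Mia, Rosa


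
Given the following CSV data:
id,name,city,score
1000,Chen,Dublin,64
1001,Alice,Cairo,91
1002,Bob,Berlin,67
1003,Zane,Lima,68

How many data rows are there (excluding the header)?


Counting rows (excluding header):
Header: id,name,city,score
Data rows: 4

ANSWER: 4


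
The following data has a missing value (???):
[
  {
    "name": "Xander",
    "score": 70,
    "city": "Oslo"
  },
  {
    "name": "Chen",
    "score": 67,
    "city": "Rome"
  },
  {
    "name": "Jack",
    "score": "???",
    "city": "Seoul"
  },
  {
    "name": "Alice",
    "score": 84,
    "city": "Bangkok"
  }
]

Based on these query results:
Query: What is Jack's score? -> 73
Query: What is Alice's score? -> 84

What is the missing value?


The missing value is Jack's score
From query: Jack's score = 73

ANSWER: 73


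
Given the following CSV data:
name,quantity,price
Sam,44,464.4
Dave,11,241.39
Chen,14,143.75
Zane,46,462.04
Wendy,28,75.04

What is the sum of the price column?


Values in 'price' column:
  Row 1: 464.4
  Row 2: 241.39
  Row 3: 143.75
  Row 4: 462.04
  Row 5: 75.04
Sum = 464.4 + 241.39 + 143.75 + 462.04 + 75.04 = 1386.62

ANSWER: 1386.62


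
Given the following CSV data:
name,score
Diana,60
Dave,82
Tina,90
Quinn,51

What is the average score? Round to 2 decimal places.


Scores: 60, 82, 90, 51
Sum = 283
Count = 4
Average = 283 / 4 = 70.75

ANSWER: 70.75


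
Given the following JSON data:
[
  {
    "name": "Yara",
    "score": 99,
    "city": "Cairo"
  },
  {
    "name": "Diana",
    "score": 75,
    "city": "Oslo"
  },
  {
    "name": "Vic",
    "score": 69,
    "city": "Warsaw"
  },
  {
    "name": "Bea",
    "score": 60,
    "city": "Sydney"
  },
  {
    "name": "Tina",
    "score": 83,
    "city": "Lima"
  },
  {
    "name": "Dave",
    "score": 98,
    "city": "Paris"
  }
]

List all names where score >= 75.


Filtering records where score >= 75:
  Yara (score=99) -> YES
  Diana (score=75) -> YES
  Vic (score=69) -> no
  Bea (score=60) -> no
  Tina (score=83) -> YES
  Dave (score=98) -> YES


ANSWER: Yara, Diana, Tina, Dave


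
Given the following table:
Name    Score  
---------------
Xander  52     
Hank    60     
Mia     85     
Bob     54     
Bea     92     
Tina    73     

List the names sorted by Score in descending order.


Sorting by Score (descending):
  Bea: 92
  Mia: 85
  Tina: 73
  Hank: 60
  Bob: 54
  Xander: 52


ANSWER: Bea, Mia, Tina, Hank, Bob, Xander


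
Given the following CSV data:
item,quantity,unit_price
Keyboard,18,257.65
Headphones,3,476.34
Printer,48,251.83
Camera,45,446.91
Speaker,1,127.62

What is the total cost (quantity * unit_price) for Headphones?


Row: Headphones
quantity = 3
unit_price = 476.34
total = 3 * 476.34 = 1429.02

ANSWER: 1429.02


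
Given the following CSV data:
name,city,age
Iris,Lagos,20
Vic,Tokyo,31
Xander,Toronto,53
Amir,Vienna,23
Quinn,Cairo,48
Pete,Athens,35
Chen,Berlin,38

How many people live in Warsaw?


Scanning city column for 'Warsaw':
Total matches: 0

ANSWER: 0


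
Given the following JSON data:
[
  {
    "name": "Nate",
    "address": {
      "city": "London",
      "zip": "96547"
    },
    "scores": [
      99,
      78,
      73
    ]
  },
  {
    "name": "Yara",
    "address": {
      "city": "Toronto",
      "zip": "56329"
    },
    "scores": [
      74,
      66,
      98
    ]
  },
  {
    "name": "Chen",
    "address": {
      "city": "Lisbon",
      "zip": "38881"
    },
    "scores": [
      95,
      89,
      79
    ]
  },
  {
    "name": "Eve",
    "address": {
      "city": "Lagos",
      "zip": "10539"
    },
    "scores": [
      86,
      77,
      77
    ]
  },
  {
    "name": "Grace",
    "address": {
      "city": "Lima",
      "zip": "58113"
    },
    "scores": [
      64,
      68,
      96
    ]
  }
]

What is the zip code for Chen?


Path: records[2].address.zip
Value: 38881

ANSWER: 38881


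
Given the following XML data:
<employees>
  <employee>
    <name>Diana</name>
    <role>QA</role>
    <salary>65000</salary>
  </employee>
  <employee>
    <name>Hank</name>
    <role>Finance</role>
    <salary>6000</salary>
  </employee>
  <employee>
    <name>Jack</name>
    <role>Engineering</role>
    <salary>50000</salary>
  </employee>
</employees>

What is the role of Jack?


Searching for <employee> with <name>Jack</name>
Found at position 3
<role>Engineering</role>

ANSWER: Engineering


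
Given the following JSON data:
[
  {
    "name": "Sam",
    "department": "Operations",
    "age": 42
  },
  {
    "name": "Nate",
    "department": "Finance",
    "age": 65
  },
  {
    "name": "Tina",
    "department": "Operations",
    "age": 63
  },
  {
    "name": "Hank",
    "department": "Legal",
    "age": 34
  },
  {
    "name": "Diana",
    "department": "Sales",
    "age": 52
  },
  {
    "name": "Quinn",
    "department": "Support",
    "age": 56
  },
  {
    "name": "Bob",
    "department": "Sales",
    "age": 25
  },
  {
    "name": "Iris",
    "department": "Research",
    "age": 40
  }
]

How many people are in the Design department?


Scanning records for department = Design
  No matches found
Count: 0

ANSWER: 0


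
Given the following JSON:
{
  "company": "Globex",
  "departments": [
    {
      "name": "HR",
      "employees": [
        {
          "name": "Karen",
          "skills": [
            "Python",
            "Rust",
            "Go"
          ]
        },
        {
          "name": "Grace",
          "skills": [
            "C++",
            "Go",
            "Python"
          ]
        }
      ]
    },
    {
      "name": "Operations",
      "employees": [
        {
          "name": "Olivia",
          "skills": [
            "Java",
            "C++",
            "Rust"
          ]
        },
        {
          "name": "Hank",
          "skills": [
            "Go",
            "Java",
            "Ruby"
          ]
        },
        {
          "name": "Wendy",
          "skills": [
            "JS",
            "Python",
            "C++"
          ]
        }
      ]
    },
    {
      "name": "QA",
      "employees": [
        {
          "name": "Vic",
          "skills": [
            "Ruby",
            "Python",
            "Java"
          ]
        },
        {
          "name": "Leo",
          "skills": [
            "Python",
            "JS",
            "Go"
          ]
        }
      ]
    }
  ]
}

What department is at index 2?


Path: departments[2].name
Value: QA

ANSWER: QA


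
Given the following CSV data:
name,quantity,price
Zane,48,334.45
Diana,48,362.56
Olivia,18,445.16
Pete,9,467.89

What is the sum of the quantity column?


Values in 'quantity' column:
  Row 1: 48
  Row 2: 48
  Row 3: 18
  Row 4: 9
Sum = 48 + 48 + 18 + 9 = 123

ANSWER: 123


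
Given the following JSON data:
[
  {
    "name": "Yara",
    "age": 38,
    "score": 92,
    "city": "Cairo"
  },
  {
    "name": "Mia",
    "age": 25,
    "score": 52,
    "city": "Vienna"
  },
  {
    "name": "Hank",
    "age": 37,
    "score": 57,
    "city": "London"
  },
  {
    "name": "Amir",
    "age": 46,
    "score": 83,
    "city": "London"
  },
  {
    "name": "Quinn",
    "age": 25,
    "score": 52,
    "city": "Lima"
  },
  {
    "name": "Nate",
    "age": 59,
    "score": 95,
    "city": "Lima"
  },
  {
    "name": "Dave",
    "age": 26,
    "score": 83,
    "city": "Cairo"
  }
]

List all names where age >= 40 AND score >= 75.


Checking both conditions:
  Yara (age=38, score=92) -> no
  Mia (age=25, score=52) -> no
  Hank (age=37, score=57) -> no
  Amir (age=46, score=83) -> YES
  Quinn (age=25, score=52) -> no
  Nate (age=59, score=95) -> YES
  Dave (age=26, score=83) -> no


ANSWER: Amir, Nate


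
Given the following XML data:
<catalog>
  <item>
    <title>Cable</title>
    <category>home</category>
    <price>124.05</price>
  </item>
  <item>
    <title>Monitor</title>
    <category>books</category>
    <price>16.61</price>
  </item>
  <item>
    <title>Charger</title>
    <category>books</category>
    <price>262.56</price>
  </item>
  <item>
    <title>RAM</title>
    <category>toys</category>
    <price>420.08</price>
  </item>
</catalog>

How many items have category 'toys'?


Scanning <item> elements for <category>toys</category>:
  Item 4: RAM -> MATCH
Count: 1

ANSWER: 1


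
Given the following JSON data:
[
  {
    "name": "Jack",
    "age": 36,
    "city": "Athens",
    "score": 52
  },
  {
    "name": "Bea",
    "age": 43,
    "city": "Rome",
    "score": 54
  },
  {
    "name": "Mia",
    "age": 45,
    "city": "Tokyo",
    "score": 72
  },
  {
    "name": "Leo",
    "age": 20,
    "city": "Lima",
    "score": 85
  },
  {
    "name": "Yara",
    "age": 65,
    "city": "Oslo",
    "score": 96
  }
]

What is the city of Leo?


Looking up record where name = Leo
Record index: 3
Field 'city' = Lima

ANSWER: Lima


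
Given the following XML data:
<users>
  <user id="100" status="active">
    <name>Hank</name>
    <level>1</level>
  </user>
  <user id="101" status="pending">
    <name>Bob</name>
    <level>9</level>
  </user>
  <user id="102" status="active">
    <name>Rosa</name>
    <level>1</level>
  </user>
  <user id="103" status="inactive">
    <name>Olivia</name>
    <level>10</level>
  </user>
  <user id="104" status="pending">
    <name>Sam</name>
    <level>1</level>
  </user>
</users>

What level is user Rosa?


Finding user: Rosa
<level>1</level>

ANSWER: 1


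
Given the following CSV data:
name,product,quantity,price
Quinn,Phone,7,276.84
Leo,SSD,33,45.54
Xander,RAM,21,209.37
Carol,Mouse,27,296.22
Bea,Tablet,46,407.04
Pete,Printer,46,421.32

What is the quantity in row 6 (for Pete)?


Row 6: Pete
Column 'quantity' = 46

ANSWER: 46


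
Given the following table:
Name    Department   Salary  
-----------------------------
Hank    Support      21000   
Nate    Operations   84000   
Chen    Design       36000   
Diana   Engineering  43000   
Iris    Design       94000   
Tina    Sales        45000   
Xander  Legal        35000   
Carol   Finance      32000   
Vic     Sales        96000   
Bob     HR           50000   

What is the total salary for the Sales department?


Sales department members:
  Tina: 45000
  Vic: 96000
Total = 45000 + 96000 = 141000

ANSWER: 141000


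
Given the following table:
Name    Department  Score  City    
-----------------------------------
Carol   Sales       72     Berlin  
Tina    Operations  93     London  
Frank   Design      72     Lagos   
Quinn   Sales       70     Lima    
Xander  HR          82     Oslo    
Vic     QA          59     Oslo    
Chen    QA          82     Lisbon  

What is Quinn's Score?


Row 4: Quinn
Score = 70

ANSWER: 70


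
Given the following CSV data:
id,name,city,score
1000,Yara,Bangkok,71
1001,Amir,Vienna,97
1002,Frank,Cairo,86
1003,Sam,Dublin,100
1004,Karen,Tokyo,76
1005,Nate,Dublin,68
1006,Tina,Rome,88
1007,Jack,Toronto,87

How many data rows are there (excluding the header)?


Counting rows (excluding header):
Header: id,name,city,score
Data rows: 8

ANSWER: 8


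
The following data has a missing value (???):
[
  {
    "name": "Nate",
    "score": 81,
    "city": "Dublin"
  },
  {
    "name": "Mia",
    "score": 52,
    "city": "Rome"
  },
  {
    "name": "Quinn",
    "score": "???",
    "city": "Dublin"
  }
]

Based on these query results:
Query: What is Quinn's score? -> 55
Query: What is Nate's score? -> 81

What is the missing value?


The missing value is Quinn's score
From query: Quinn's score = 55

ANSWER: 55


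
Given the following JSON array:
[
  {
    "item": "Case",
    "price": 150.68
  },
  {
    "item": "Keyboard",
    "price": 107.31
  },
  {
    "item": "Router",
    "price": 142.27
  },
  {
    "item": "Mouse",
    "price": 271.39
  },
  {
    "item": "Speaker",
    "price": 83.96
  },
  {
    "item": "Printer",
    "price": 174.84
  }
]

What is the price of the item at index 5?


Array index 5 -> Printer
price = 174.84

ANSWER: 174.84


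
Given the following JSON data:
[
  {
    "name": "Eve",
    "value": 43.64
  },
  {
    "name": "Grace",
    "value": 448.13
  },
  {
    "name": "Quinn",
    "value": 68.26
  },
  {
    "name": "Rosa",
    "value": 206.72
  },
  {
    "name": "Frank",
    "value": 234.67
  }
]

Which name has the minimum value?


Comparing values:
  Eve: 43.64
  Grace: 448.13
  Quinn: 68.26
  Rosa: 206.72
  Frank: 234.67
Minimum: Eve (43.64)

ANSWER: Eve


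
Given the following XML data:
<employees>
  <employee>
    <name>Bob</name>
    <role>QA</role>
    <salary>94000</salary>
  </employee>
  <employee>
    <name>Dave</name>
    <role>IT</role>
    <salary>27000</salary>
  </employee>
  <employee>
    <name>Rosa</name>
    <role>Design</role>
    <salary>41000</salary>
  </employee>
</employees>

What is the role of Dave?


Searching for <employee> with <name>Dave</name>
Found at position 2
<role>IT</role>

ANSWER: IT


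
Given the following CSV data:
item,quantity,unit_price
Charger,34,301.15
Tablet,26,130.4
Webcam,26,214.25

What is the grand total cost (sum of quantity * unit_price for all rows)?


Computing row totals:
  Charger: 34 * 301.15 = 10239.1
  Tablet: 26 * 130.4 = 3390.4
  Webcam: 26 * 214.25 = 5570.5
Grand total = 10239.1 + 3390.4 + 5570.5 = 19200.0

ANSWER: 19200.0


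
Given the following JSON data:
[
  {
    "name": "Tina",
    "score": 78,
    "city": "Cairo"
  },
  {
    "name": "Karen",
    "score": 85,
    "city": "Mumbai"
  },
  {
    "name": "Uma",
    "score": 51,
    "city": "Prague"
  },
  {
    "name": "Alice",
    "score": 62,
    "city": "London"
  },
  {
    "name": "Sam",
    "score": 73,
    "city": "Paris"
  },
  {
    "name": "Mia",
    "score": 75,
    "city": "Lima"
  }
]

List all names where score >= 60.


Filtering records where score >= 60:
  Tina (score=78) -> YES
  Karen (score=85) -> YES
  Uma (score=51) -> no
  Alice (score=62) -> YES
  Sam (score=73) -> YES
  Mia (score=75) -> YES


ANSWER: Tina, Karen, Alice, Sam, Mia


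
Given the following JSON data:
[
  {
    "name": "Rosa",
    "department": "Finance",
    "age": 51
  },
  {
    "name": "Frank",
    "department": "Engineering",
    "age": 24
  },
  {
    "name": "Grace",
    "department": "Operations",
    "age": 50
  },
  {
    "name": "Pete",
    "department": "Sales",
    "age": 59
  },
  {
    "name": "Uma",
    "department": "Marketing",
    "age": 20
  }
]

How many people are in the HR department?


Scanning records for department = HR
  No matches found
Count: 0

ANSWER: 0


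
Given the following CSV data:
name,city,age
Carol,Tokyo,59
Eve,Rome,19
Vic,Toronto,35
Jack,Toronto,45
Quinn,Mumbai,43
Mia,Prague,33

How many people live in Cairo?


Scanning city column for 'Cairo':
Total matches: 0

ANSWER: 0


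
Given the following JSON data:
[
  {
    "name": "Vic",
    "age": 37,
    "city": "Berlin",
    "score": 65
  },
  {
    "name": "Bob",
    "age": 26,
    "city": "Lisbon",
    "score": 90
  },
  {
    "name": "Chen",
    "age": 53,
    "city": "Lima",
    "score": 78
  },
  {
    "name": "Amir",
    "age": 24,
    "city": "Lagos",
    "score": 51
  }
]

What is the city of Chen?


Looking up record where name = Chen
Record index: 2
Field 'city' = Lima

ANSWER: Lima


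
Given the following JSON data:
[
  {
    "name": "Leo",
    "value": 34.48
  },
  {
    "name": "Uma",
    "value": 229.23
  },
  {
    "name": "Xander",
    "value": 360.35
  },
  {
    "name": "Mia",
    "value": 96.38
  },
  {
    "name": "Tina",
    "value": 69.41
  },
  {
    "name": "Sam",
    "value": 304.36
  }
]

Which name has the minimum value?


Comparing values:
  Leo: 34.48
  Uma: 229.23
  Xander: 360.35
  Mia: 96.38
  Tina: 69.41
  Sam: 304.36
Minimum: Leo (34.48)

ANSWER: Leo


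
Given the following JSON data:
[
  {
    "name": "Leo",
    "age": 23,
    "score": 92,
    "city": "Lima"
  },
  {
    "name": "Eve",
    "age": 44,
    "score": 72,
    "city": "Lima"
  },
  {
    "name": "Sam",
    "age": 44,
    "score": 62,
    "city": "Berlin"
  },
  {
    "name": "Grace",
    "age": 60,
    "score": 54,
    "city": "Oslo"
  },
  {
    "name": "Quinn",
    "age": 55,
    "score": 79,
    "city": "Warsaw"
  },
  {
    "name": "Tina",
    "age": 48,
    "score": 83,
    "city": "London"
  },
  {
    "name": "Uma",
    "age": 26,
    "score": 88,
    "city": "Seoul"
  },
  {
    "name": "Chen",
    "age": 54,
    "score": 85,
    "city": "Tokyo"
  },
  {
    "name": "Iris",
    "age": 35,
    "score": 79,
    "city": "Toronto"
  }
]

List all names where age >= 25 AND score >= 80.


Checking both conditions:
  Leo (age=23, score=92) -> no
  Eve (age=44, score=72) -> no
  Sam (age=44, score=62) -> no
  Grace (age=60, score=54) -> no
  Quinn (age=55, score=79) -> no
  Tina (age=48, score=83) -> YES
  Uma (age=26, score=88) -> YES
  Chen (age=54, score=85) -> YES
  Iris (age=35, score=79) -> no


ANSWER: Tina, Uma, Chen


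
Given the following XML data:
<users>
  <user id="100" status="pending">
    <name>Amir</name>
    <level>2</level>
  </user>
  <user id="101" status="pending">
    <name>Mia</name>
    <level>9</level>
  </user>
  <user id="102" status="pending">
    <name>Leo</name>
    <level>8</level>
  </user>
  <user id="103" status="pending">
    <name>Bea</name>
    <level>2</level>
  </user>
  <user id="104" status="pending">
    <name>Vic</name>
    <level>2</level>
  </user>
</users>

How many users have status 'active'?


Counting users with status='active':
Count: 0

ANSWER: 0


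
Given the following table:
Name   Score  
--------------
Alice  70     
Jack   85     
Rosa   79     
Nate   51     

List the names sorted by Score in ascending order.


Sorting by Score (ascending):
  Nate: 51
  Alice: 70
  Rosa: 79
  Jack: 85


ANSWER: Nate, Alice, Rosa, Jack


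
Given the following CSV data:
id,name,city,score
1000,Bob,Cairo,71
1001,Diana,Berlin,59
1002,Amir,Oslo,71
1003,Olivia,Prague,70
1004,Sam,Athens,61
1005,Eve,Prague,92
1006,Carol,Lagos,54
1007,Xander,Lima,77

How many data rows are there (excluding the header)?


Counting rows (excluding header):
Header: id,name,city,score
Data rows: 8

ANSWER: 8


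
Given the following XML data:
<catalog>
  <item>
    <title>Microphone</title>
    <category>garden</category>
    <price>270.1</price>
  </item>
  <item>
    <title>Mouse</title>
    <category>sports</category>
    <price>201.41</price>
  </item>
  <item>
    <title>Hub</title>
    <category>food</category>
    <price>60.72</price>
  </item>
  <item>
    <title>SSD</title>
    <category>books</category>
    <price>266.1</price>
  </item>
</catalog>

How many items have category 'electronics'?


Scanning <item> elements for <category>electronics</category>:
Count: 0

ANSWER: 0


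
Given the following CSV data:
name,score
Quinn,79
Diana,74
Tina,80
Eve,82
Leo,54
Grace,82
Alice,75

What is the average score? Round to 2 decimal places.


Scores: 79, 74, 80, 82, 54, 82, 75
Sum = 526
Count = 7
Average = 526 / 7 = 75.14

ANSWER: 75.14


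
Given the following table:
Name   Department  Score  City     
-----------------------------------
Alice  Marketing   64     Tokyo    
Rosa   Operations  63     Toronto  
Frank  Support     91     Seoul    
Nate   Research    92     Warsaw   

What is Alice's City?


Row 1: Alice
City = Tokyo

ANSWER: Tokyo


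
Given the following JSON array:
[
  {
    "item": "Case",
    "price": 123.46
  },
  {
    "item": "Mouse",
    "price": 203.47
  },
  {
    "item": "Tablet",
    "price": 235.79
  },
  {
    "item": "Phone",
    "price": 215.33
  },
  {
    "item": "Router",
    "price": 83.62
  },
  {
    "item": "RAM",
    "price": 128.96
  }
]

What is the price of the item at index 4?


Array index 4 -> Router
price = 83.62

ANSWER: 83.62


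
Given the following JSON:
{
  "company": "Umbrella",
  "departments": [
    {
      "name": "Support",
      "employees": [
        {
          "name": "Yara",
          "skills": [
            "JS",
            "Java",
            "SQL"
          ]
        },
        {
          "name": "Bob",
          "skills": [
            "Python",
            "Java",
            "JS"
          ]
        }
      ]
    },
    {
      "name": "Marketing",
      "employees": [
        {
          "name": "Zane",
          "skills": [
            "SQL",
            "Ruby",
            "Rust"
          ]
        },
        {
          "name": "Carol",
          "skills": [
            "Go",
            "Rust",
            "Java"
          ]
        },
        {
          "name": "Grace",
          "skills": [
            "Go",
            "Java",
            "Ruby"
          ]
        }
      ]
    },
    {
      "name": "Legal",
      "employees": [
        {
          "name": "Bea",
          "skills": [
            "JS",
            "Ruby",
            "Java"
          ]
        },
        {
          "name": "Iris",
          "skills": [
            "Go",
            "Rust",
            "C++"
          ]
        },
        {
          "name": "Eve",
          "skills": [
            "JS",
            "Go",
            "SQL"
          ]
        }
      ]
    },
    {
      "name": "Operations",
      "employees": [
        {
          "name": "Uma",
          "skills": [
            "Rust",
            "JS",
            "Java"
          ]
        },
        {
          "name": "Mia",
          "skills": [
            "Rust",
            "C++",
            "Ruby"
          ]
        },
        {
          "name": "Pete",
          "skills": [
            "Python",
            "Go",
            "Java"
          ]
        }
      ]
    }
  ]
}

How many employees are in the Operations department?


Path: departments[3].employees
Count: 3

ANSWER: 3


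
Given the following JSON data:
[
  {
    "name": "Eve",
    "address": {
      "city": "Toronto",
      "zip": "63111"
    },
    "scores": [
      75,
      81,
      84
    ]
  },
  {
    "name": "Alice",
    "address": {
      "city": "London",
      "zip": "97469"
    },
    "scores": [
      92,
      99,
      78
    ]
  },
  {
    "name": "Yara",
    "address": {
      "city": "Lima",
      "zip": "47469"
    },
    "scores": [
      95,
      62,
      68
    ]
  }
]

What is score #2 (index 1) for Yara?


Path: records[2].scores[1]
Value: 62

ANSWER: 62


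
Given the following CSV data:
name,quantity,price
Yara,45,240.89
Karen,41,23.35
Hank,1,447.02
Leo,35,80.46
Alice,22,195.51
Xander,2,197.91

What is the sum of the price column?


Values in 'price' column:
  Row 1: 240.89
  Row 2: 23.35
  Row 3: 447.02
  Row 4: 80.46
  Row 5: 195.51
  Row 6: 197.91
Sum = 240.89 + 23.35 + 447.02 + 80.46 + 195.51 + 197.91 = 1185.14

ANSWER: 1185.14


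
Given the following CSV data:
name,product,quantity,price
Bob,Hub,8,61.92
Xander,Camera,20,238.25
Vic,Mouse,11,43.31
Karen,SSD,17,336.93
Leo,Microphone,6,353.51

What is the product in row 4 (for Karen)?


Row 4: Karen
Column 'product' = SSD

ANSWER: SSD


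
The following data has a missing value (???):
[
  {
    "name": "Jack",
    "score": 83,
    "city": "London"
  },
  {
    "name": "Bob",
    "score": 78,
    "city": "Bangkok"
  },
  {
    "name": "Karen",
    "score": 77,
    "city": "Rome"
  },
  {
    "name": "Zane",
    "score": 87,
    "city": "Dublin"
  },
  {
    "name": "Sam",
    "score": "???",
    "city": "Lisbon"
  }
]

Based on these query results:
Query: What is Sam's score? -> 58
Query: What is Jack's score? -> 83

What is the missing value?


The missing value is Sam's score
From query: Sam's score = 58

ANSWER: 58


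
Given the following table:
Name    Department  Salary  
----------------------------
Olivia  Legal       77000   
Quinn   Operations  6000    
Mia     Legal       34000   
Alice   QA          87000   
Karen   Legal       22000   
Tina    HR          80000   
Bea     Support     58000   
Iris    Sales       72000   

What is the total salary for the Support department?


Support department members:
  Bea: 58000
Total = 58000 = 58000

ANSWER: 58000


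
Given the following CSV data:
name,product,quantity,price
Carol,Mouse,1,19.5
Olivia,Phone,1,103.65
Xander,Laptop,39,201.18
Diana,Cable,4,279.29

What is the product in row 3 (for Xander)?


Row 3: Xander
Column 'product' = Laptop

ANSWER: Laptop
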